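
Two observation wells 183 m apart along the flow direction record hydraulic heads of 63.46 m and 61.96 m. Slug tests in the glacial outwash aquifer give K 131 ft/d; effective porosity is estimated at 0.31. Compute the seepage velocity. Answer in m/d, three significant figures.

Hydraulic gradient i = (63.46 − 61.96) / 183 = 1.50 / 183 = 0.008197
K = 131 ft/d × 0.3048 = 39.93 m/d
Specific discharge q = 39.93 × 0.008197 = 0.3273 m/d
v_s = q/n_e = 0.3273/0.31 = 1.056 m/d

1.06 m/d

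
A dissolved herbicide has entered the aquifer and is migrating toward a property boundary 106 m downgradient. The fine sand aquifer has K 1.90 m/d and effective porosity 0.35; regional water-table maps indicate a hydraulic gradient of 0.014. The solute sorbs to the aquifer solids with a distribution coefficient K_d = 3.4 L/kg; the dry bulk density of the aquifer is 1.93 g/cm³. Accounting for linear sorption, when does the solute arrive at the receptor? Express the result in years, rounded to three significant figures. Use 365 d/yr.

75.5 years

Specific discharge q = 1.90 × 0.014 = 0.02660 m/d
Seepage velocity v = q / n = 0.02660 / 0.35 = 0.07600 m/d
Retardation R = 1 + ρ_b·K_d/n = 1 + 1.93×3.4/0.35 = 19.75
Contaminant velocity v_c = v/R = 0.07600/19.75 = 0.003848 m/d
t = L/v_c = 106/0.003848 = 27540 d
   = 27540/365 = 75.5 yr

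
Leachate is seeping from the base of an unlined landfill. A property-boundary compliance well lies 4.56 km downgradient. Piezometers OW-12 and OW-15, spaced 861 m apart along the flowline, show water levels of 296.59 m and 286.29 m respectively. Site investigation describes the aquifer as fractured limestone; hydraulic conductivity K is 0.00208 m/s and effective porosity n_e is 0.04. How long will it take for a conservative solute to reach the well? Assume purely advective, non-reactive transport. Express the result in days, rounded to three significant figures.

Hydraulic gradient i = (296.59 − 286.29) / 861 = 10.30 / 861 = 0.01196
K = 0.00208 m/s × 86400 s/d = 179.7 m/d
Darcy flux q = K·i = 179.7 × 0.01196 = 2.150 m/d
v = Ki/n = 179.7·0.01196/0.04 = 53.75 m/d
L = 4.56 km = 4560 m
t = L / v = 4560 / 53.75 = 84.84 d

84.8 days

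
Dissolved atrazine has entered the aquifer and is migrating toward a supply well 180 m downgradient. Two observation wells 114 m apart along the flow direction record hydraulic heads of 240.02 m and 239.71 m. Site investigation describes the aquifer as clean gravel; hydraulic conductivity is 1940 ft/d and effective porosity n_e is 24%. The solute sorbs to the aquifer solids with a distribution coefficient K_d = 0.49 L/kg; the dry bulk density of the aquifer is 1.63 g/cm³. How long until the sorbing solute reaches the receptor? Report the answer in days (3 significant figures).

116 days

Hydraulic gradient i = (240.02 − 239.71) / 114 = 0.31 / 114 = 0.002719
K = 1940 ft/d × 0.3048 = 591.3 m/d
q = Ki = 591.3 × 0.002719 = 1.608 m/d
v_s = q/n_e = 1.608/0.24 = 6.700 m/d
Retardation R = 1 + ρ_b·K_d/n = 1 + 1.63×0.49/0.24 = 4.328
Contaminant velocity v_c = v/R = 6.700/4.328 = 1.548 m/d
t = L/v_c = 180/1.548 = 116.3 d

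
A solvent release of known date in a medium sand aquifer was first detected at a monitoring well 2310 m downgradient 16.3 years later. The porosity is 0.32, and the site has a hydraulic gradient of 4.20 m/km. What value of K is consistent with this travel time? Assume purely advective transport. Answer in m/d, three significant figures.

29.6 m/d

t = 16.3 years = 5950 d
v = L / t = 2310 / 5950 = 0.3883 m/d
K = v · n / i = 0.3883 × 0.32 / 0.0042 = 29.6 m/d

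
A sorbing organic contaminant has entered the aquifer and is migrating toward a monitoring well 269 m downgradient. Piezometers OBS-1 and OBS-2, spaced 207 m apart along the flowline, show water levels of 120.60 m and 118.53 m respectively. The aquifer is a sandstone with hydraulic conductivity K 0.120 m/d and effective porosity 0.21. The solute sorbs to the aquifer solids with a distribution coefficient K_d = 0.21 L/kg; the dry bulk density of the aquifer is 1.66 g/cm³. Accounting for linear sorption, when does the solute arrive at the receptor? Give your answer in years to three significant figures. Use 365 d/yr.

Hydraulic gradient i = (120.60 − 118.53) / 207 = 2.07 / 207 = 0.01000
q = Ki = 0.120 × 0.01000 = 0.001200 m/d
v_s = q/n_e = 0.001200/0.21 = 0.005714 m/d
Retardation R = 1 + ρ_b·K_d/n = 1 + 1.66×0.21/0.21 = 2.660
Contaminant velocity v_c = v/R = 0.005714/2.660 = 0.002148 m/d
t = L/v_c = 269/0.002148 = 125200 d
   = 125200/365 = 343 yr

343 years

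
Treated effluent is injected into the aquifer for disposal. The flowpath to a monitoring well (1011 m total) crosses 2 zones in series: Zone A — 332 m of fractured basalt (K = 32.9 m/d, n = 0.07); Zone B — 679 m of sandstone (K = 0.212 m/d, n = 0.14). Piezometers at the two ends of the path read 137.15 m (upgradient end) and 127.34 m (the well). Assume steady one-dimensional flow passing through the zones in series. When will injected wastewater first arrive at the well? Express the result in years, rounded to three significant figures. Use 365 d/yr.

Total head drop ΔH = 137.15 − 127.34 = 9.81 m
Steady 1-D flow in series ⇒ the Darcy flux q is identical in every zone and the zone head losses add (resistances L/K in series).
Σ(L/K) = 332/32.9 + 679/0.212 = 10.09 + 3203 = 3213 d
q = ΔH / Σ(L/K) = 9.81 / 3213 = 0.003053 m/d (same in every zone)
Zone A: v = q/n = 0.003053/0.07 = 0.04362 m/d → t_A = 332/0.04362 = 7611 d
Zone B: v = q/n = 0.003053/0.14 = 0.02181 m/d → t_B = 679/0.02181 = 31130 d
Total t = 7611 + 31130 = 38750 d
   = 38750 / 365 = 106 yr

106 years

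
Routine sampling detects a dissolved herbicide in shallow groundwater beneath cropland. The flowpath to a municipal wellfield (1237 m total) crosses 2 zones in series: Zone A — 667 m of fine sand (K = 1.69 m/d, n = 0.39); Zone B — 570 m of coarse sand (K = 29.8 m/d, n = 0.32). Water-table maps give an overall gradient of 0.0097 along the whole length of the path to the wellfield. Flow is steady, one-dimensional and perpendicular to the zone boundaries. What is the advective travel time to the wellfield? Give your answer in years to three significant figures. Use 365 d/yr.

41.8 years

For zones in series the flux q is common to all zones; the equivalent conductivity is the harmonic (thickness-weighted) mean, K_eq = L_total / Σ(L_j/K_j).
Σ(L/K) = 667/1.69 + 570/29.8 = 394.7 + 19.13 = 413.8 d
K_eq = L_total / Σ(L/K) = 1237 / 413.8 = 2.989 m/d
q = K_eq · i = 2.989 × 0.0097 = 0.02900 m/d (same in every zone)
Zone A: v = q/n = 0.02900/0.39 = 0.07435 m/d → t_A = 667/0.07435 = 8971 d
Zone B: v = q/n = 0.02900/0.32 = 0.09061 m/d → t_B = 570/0.09061 = 6290 d
Total t = 8971 + 6290 = 15260 d
   = 15260 / 365 = 41.8 yr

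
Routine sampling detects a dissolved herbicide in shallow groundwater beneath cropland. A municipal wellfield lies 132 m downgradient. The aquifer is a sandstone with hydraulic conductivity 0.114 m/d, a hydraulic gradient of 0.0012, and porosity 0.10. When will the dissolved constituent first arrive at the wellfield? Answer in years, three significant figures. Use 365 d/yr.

Darcy flux q = K·i = 0.114 × 0.0012 = 1.368e-4 m/d
Seepage velocity v = q / n = 1.368e-4 / 0.10 = 0.001368 m/d
t = L / v = 132 / 0.001368 = 96490 d
   = 96490 / 365 = 264 yr

264 years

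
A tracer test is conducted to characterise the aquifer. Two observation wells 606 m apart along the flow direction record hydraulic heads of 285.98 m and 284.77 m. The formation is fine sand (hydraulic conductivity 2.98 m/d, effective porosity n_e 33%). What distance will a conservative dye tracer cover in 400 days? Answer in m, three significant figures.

Hydraulic gradient i = (285.98 − 284.77) / 606 = 1.21 / 606 = 0.001997
q = Ki = 2.98 × 0.001997 = 0.005950 m/d
v_s = q/n_e = 0.005950/0.33 = 0.01803 m/d
L = v × T = 0.01803 × 400 = 7.212 m

7.21 m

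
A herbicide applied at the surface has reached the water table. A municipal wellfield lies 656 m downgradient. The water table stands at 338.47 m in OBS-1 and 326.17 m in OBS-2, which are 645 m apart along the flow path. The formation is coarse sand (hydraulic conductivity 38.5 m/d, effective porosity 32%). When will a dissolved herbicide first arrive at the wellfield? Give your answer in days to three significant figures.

286 days

Hydraulic gradient i = (338.47 − 326.17) / 645 = 12.30 / 645 = 0.01907
Darcy flux q = K·i = 38.5 × 0.01907 = 0.7342 m/d
v_s = q/n_e = 0.7342/0.32 = 2.294 m/d
t = L / v = 656 / 2.294 = 285.9 d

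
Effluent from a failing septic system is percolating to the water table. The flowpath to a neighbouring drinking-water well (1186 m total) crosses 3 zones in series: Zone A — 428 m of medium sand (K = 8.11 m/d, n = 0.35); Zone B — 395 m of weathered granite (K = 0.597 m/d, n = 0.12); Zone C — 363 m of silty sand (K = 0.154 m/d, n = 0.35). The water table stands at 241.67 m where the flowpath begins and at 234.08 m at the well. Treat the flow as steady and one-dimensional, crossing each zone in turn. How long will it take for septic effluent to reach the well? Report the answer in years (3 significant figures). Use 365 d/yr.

360 years

Total head drop ΔH = 241.67 − 234.08 = 7.59 m
Steady 1-D flow in series ⇒ the Darcy flux q is identical in every zone and the zone head losses add (resistances L/K in series).
Σ(L/K) = 428/8.11 + 395/0.597 + 363/0.154 = 52.77 + 661.6 + 2357 = 3072 d
q = ΔH / Σ(L/K) = 7.59 / 3072 = 0.002471 m/d (same in every zone)
Zone A: v = q/n = 0.002471/0.35 = 0.007060 m/d → t_A = 428/0.007060 = 60620 d
Zone B: v = q/n = 0.002471/0.12 = 0.02059 m/d → t_B = 395/0.02059 = 19180 d
Zone C: v = q/n = 0.002471/0.35 = 0.007060 m/d → t_C = 363/0.007060 = 51420 d
Total t = 60620 + 19180 + 51420 = 131200 d
   = 131200 / 365 = 360 yr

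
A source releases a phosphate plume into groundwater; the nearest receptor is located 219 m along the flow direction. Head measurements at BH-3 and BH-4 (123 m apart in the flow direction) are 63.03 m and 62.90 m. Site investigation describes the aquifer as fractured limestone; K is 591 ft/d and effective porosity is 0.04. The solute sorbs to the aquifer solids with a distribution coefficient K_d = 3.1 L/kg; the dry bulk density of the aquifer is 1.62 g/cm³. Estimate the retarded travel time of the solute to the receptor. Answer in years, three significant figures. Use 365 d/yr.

Hydraulic gradient i = (63.03 − 62.90) / 123 = 0.13 / 123 = 0.001057
K = 591 ft/d × 0.3048 = 180.1 m/d
Specific discharge q = 180.1 × 0.001057 = 0.1904 m/d
v = Ki/n = 180.1·0.001057/0.04 = 4.760 m/d
Retardation R = 1 + ρ_b·K_d/n = 1 + 1.62×3.1/0.04 = 126.6
Contaminant velocity v_c = v/R = 4.760/126.6 = 0.03761 m/d
t = L/v_c = 219/0.03761 = 5823 d
   = 5823/365 = 16.0 yr

16.0 years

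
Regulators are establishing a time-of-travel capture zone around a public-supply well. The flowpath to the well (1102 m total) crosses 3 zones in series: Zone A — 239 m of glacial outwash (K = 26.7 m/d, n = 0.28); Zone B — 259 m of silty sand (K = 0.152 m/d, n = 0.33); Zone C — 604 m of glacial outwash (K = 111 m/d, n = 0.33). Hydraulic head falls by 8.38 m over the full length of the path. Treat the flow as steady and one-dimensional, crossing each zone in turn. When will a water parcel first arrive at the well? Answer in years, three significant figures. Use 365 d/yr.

198 years

Steady 1-D flow in series ⇒ the Darcy flux q is identical in every zone and the zone head losses add (resistances L/K in series).
Σ(L/K) = 239/26.7 + 259/0.152 + 604/111 = 8.951 + 1704 + 5.441 = 1718 d
q = ΔH / Σ(L/K) = 8.38 / 1718 = 0.004877 m/d (same in every zone)
Zone A: v = q/n = 0.004877/0.28 = 0.01742 m/d → t_A = 239/0.01742 = 13720 d
Zone B: v = q/n = 0.004877/0.33 = 0.01478 m/d → t_B = 259/0.01478 = 17530 d
Zone C: v = q/n = 0.004877/0.33 = 0.01478 m/d → t_C = 604/0.01478 = 40870 d
Total t = 13720 + 17530 + 40870 = 72120 d
   = 72120 / 365 = 198 yr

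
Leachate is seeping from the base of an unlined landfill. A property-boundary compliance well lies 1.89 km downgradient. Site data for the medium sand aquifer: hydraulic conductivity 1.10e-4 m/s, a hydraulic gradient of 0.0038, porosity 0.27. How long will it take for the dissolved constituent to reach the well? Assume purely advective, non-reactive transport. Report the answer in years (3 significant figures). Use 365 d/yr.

K = 1.10e-4 m/s × 86400 s/d = 9.504 m/d
Specific discharge q = 9.504 × 0.0038 = 0.03612 m/d
v_s = q/n_e = 0.03612/0.27 = 0.1338 m/d
L = 1.89 km = 1890 m
t = L / v = 1890 / 0.1338 = 14130 d
   = 14130 / 365 = 38.7 yr

38.7 years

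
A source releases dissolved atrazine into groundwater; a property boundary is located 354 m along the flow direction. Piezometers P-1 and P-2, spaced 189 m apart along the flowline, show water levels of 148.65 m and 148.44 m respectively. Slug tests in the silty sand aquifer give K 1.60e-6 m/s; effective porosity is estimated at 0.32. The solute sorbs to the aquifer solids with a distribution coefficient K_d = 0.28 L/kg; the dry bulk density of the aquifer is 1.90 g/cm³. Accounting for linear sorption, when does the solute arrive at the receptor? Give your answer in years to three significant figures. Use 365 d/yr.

5380 years

Hydraulic gradient i = (148.65 − 148.44) / 189 = 0.21 / 189 = 0.001111
K = 1.60e-6 m/s × 86400 s/d = 0.1382 m/d
Darcy flux q = K·i = 0.1382 × 0.001111 = 1.536e-4 m/d
v_s = q/n_e = 1.536e-4/0.32 = 4.800e-4 m/d
Retardation R = 1 + ρ_b·K_d/n = 1 + 1.90×0.28/0.32 = 2.663
Contaminant velocity v_c = v/R = 4.800e-4/2.663 = 1.803e-4 m/d
t = L/v_c = 354/1.803e-4 = 1.964e6 d
   = 1.964e6/365 = 5380 yr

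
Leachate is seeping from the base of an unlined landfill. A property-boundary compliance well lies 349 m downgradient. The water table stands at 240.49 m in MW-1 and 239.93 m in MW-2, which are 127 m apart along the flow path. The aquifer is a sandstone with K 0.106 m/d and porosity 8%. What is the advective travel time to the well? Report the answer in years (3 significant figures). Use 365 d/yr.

Hydraulic gradient i = (240.49 − 239.93) / 127 = 0.56 / 127 = 0.004409
q = Ki = 0.106 × 0.004409 = 4.674e-4 m/d
Seepage velocity v = q / n = 4.674e-4 / 0.08 = 0.005843 m/d
t = L / v = 349 / 0.005843 = 59730 d
   = 59730 / 365 = 164 yr

164 years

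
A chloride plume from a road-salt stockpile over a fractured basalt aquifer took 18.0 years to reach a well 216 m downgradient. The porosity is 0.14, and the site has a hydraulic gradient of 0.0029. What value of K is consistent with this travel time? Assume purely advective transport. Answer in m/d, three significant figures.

t = 18.0 years = 6570 d
v = L / t = 216 / 6570 = 0.03288 m/d
K = v · n / i = 0.03288 × 0.14 / 0.0029 = 1.59 m/d

1.59 m/d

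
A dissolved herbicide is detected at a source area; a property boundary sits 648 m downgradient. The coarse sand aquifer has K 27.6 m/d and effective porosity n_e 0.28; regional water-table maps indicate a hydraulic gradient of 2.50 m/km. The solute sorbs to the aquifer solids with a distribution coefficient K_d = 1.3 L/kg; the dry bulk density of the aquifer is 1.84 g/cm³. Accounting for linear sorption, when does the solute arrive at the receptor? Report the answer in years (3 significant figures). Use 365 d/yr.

q = Ki = 27.6 × 0.0025 = 0.06900 m/d
v_s = q/n_e = 0.06900/0.28 = 0.2464 m/d
Retardation R = 1 + ρ_b·K_d/n = 1 + 1.84×1.3/0.28 = 9.543
Contaminant velocity v_c = v/R = 0.2464/9.543 = 0.02582 m/d
t = L/v_c = 648/0.02582 = 25090 d
   = 25090/365 = 68.7 yr

68.7 years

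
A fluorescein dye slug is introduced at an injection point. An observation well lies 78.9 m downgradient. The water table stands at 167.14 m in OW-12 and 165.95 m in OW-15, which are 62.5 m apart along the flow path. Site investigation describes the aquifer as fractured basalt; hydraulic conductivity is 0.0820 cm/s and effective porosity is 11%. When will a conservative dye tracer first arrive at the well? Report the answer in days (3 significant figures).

Hydraulic gradient i = (167.14 − 165.95) / 62.5 = 1.19 / 62.5 = 0.01904
K = 0.0820 cm/s × 864 = 70.85 m/d
q = Ki = 70.85 × 0.01904 = 1.349 m/d
Seepage velocity v = q / n = 1.349 / 0.11 = 12.26 m/d
t = L / v = 78.9 / 12.26 = 6.434 d

6.43 days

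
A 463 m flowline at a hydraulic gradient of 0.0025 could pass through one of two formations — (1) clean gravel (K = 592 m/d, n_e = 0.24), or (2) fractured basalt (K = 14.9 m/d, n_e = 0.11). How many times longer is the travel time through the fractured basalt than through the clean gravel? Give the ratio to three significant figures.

18.2

Unit 1 (clean gravel): v = 592×0.0025/0.24 = 6.167 m/d, t = 463/6.167 = 75.08 d
Unit 2 (fractured basalt): v = 14.9×0.0025/0.11 = 0.3386 m/d, t = 463/0.3386 = 1367 d
t(fractured basalt) / t(clean gravel) = 1367/75.08 = 18.2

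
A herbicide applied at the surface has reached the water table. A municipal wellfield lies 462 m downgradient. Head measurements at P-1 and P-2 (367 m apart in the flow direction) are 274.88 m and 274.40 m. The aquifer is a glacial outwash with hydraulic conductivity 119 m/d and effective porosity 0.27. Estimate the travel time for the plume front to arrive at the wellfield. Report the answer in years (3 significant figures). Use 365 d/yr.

Hydraulic gradient i = (274.88 − 274.40) / 367 = 0.48 / 367 = 0.001308
Darcy flux q = K·i = 119 × 0.001308 = 0.1556 m/d
v_s = q/n_e = 0.1556/0.27 = 0.5764 m/d
t = L / v = 462 / 0.5764 = 801.5 d
   = 801.5 / 365 = 2.20 yr

2.20 years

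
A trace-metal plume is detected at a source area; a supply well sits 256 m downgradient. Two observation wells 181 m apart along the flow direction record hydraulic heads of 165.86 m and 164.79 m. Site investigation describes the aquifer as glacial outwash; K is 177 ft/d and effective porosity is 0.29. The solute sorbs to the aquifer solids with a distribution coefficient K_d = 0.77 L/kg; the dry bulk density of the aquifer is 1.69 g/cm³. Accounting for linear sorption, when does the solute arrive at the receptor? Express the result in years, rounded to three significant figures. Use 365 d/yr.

3.50 years

Hydraulic gradient i = (165.86 − 164.79) / 181 = 1.07 / 181 = 0.005912
K = 177 ft/d × 0.3048 = 53.95 m/d
q = Ki = 53.95 × 0.005912 = 0.3189 m/d
Seepage velocity v = q / n = 0.3189 / 0.29 = 1.100 m/d
Retardation R = 1 + ρ_b·K_d/n = 1 + 1.69×0.77/0.29 = 5.487
Contaminant velocity v_c = v/R = 1.100/5.487 = 0.2004 m/d
t = L/v_c = 256/0.2004 = 1277 d
   = 1277/365 = 3.50 yr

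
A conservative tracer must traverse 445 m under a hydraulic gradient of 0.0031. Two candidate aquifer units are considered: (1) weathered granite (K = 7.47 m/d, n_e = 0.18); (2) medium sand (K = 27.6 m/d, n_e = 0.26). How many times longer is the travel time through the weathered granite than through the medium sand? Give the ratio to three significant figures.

2.56

Unit 1 (weathered granite): v = 7.47×0.0031/0.18 = 0.1287 m/d, t = 445/0.1287 = 3459 d
Unit 2 (medium sand): v = 27.6×0.0031/0.26 = 0.3291 m/d, t = 445/0.3291 = 1352 d
t(weathered granite) / t(medium sand) = 3459/1352 = 2.56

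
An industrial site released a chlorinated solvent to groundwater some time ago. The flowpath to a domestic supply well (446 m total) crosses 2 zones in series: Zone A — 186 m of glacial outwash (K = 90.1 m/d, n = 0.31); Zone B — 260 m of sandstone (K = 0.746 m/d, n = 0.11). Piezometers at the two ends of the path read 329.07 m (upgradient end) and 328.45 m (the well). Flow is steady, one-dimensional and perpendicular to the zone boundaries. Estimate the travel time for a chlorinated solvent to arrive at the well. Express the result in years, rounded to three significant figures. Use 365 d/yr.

Total head drop ΔH = 329.07 − 328.45 = 0.62 m
Steady 1-D flow in series ⇒ the Darcy flux q is identical in every zone and the zone head losses add (resistances L/K in series).
Σ(L/K) = 186/90.1 + 260/0.746 = 2.064 + 348.5 = 350.6 d
q = ΔH / Σ(L/K) = 0.62 / 350.6 = 0.001768 m/d (same in every zone)
Zone A: v = q/n = 0.001768/0.31 = 0.005705 m/d → t_A = 186/0.005705 = 32600 d
Zone B: v = q/n = 0.001768/0.11 = 0.01608 m/d → t_B = 260/0.01608 = 16170 d
Total t = 32600 + 16170 = 48780 d
   = 48780 / 365 = 134 yr

134 years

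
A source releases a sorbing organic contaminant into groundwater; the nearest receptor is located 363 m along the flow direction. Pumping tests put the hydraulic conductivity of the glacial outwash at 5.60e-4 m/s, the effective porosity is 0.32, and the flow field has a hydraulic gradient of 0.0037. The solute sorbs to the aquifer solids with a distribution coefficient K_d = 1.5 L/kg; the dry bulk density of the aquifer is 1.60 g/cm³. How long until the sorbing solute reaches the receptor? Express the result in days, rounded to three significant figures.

K = 5.60e-4 m/s × 86400 s/d = 48.38 m/d
q = Ki = 48.38 × 0.0037 = 0.1790 m/d
v_s = q/n_e = 0.1790/0.32 = 0.5594 m/d
Retardation R = 1 + ρ_b·K_d/n = 1 + 1.60×1.5/0.32 = 8.500
Contaminant velocity v_c = v/R = 0.5594/8.500 = 0.06582 m/d
t = L/v_c = 363/0.06582 = 5515 d

5520 days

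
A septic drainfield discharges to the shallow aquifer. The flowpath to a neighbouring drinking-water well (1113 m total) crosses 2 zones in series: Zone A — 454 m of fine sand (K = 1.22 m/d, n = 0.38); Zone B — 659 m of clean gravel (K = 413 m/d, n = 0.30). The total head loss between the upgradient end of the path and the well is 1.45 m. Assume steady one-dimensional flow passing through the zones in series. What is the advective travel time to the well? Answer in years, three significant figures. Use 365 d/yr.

261 years

Steady 1-D flow in series ⇒ the Darcy flux q is identical in every zone and the zone head losses add (resistances L/K in series).
Σ(L/K) = 454/1.22 + 659/413 = 372.1 + 1.596 = 373.7 d
q = ΔH / Σ(L/K) = 1.45 / 373.7 = 0.003880 m/d (same in every zone)
Zone A: v = q/n = 0.003880/0.38 = 0.01021 m/d → t_A = 454/0.01021 = 44470 d
Zone B: v = q/n = 0.003880/0.30 = 0.01293 m/d → t_B = 659/0.01293 = 50960 d
Total t = 44470 + 50960 = 95420 d
   = 95420 / 365 = 261 yr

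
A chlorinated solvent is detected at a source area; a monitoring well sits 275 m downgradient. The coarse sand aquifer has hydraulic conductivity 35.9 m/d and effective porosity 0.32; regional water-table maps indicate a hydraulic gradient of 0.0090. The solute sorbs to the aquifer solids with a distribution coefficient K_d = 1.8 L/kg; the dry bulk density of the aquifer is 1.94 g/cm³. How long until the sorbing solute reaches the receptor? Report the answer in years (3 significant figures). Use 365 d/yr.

Darcy flux q = K·i = 35.9 × 0.0090 = 0.3231 m/d
v_s = q/n_e = 0.3231/0.32 = 1.010 m/d
Retardation R = 1 + ρ_b·K_d/n = 1 + 1.94×1.8/0.32 = 11.91
Contaminant velocity v_c = v/R = 1.010/11.91 = 0.08476 m/d
t = L/v_c = 275/0.08476 = 3245 d
   = 3245/365 = 8.89 yr

8.89 years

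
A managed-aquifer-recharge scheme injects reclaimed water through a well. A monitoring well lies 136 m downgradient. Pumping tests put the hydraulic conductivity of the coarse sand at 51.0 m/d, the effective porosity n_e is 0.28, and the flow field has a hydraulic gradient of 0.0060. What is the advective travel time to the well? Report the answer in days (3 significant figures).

124 days

Specific discharge q = 51.0 × 0.0060 = 0.3060 m/d
Seepage velocity v = q / n = 0.3060 / 0.28 = 1.093 m/d
t = L / v = 136 / 1.093 = 124.4 d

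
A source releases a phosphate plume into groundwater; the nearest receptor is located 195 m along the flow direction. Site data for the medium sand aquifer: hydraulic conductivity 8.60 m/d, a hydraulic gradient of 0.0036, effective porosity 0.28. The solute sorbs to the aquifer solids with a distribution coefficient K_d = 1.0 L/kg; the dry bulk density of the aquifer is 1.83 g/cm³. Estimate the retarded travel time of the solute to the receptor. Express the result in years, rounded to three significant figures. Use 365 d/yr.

Specific discharge q = 8.60 × 0.0036 = 0.03096 m/d
Seepage velocity v = q / n = 0.03096 / 0.28 = 0.1106 m/d
Retardation R = 1 + ρ_b·K_d/n = 1 + 1.83×1.0/0.28 = 7.536
Contaminant velocity v_c = v/R = 0.1106/7.536 = 0.01467 m/d
t = L/v_c = 195/0.01467 = 13290 d
   = 13290/365 = 36.4 yr

36.4 years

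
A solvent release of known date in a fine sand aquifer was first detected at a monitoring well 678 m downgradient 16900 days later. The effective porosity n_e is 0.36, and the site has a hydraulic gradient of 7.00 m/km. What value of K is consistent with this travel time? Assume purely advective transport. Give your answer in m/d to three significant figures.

v = L / t = 678 / 16900 = 0.04012 m/d
K = v · n / i = 0.04012 × 0.36 / 0.0070 = 2.06 m/d

2.06 m/d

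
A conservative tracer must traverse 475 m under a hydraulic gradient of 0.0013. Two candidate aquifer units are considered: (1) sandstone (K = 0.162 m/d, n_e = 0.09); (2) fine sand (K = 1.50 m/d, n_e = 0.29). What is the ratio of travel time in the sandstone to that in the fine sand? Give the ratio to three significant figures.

Unit 1 (sandstone): v = 0.162×0.0013/0.09 = 0.002340 m/d, t = 475/0.002340 = 203000 d
Unit 2 (fine sand): v = 1.50×0.0013/0.29 = 0.006724 m/d, t = 475/0.006724 = 70640 d
t(sandstone) / t(fine sand) = 203000/70640 = 2.87

2.87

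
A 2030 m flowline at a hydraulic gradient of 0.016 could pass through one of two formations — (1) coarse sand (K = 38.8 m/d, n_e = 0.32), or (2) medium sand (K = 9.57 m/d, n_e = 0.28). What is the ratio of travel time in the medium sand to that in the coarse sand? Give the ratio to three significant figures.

Unit 1 (coarse sand): v = 38.8×0.016/0.32 = 1.940 m/d, t = 2030/1.940 = 1046 d
Unit 2 (medium sand): v = 9.57×0.016/0.28 = 0.5469 m/d, t = 2030/0.5469 = 3712 d
t(medium sand) / t(coarse sand) = 3712/1046 = 3.55

3.55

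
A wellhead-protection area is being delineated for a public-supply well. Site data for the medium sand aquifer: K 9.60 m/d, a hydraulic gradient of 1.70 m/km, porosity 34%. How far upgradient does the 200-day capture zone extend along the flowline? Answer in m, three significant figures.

Darcy flux q = K·i = 9.60 × 0.0017 = 0.01632 m/d
Seepage velocity v = q / n = 0.01632 / 0.34 = 0.04800 m/d
L = v × T = 0.04800 × 200 = 9.600 m

9.60 m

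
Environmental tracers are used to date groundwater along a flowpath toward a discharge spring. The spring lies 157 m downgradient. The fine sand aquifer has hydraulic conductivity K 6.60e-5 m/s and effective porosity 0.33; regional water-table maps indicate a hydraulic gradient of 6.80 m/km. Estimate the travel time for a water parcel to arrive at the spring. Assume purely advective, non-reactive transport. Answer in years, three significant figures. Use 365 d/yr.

3.66 years

K = 6.60e-5 m/s × 86400 s/d = 5.702 m/d
Darcy flux q = K·i = 5.702 × 0.0068 = 0.03878 m/d
Average linear velocity = 0.03878 / 0.33 = 0.1175 m/d
t = L / v = 157 / 0.1175 = 1336 d
   = 1336 / 365 = 3.66 yr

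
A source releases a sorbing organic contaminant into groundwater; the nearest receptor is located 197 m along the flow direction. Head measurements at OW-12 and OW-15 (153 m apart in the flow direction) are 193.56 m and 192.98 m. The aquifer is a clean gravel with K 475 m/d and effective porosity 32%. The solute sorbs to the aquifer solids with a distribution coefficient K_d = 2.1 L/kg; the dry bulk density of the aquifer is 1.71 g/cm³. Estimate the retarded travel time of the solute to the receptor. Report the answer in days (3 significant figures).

428 days

Hydraulic gradient i = (193.56 − 192.98) / 153 = 0.58 / 153 = 0.003791
q = Ki = 475 × 0.003791 = 1.801 m/d
Average linear velocity = 1.801 / 0.32 = 5.627 m/d
Retardation R = 1 + ρ_b·K_d/n = 1 + 1.71×2.1/0.32 = 12.22
Contaminant velocity v_c = v/R = 5.627/12.22 = 0.4604 m/d
t = L/v_c = 197/0.4604 = 427.9 d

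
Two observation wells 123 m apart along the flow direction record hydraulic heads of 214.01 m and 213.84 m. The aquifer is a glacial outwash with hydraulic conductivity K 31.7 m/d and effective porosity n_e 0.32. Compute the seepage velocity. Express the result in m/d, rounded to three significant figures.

0.137 m/d

Hydraulic gradient i = (214.01 − 213.84) / 123 = 0.17 / 123 = 0.001382
q = Ki = 31.7 × 0.001382 = 0.04381 m/d
v = Ki/n = 31.7·0.001382/0.32 = 0.1369 m/d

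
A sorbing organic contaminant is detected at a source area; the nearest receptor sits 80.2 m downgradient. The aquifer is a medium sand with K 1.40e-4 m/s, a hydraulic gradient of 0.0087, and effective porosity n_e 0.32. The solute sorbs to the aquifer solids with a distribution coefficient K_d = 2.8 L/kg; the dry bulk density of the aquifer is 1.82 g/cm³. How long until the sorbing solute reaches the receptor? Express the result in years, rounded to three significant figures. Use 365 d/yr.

K = 1.40e-4 m/s × 86400 s/d = 12.10 m/d
q = Ki = 12.10 × 0.0087 = 0.1052 m/d
v_s = q/n_e = 0.1052/0.32 = 0.3289 m/d
Retardation R = 1 + ρ_b·K_d/n = 1 + 1.82×2.8/0.32 = 16.93
Contaminant velocity v_c = v/R = 0.3289/16.93 = 0.01943 m/d
t = L/v_c = 80.2/0.01943 = 4128 d
   = 4128/365 = 11.3 yr

11.3 years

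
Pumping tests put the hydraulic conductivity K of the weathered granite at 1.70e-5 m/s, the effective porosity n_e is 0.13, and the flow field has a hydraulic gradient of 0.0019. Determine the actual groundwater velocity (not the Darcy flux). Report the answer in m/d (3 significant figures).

K = 1.70e-5 m/s × 86400 s/d = 1.469 m/d
Specific discharge q = 1.469 × 0.0019 = 0.002791 m/d
Seepage velocity v = q / n = 0.002791 / 0.13 = 0.02147 m/d

0.0215 m/d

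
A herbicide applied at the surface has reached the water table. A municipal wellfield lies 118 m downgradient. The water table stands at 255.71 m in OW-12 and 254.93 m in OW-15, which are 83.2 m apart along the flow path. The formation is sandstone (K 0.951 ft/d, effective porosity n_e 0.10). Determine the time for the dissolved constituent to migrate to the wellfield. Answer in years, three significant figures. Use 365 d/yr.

Hydraulic gradient i = (255.71 − 254.93) / 83.2 = 0.78 / 83.2 = 0.009375
K = 0.951 ft/d × 0.3048 = 0.2899 m/d
Darcy flux q = K·i = 0.2899 × 0.009375 = 0.002717 m/d
v_s = q/n_e = 0.002717/0.10 = 0.02717 m/d
t = L / v = 118 / 0.02717 = 4342 d
   = 4342 / 365 = 11.9 yr

11.9 years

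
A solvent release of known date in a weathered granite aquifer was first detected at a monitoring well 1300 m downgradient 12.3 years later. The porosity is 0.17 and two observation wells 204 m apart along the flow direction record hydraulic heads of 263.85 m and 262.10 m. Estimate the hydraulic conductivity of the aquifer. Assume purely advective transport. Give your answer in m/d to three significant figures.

Hydraulic gradient i = (263.85 − 262.10) / 204 = 1.75 / 204 = 0.008578
t = 12.3 years = 4490 d
v = L / t = 1300 / 4490 = 0.2896 m/d
K = v · n / i = 0.2896 × 0.17 / 0.008578 = 5.74 m/d

5.74 m/d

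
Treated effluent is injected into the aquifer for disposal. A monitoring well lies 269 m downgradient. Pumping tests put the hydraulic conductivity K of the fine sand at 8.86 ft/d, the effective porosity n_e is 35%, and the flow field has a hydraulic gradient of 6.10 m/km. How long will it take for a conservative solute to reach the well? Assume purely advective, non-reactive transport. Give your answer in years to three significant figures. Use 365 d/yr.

K = 8.86 ft/d × 0.3048 = 2.701 m/d
q = Ki = 2.701 × 0.0061 = 0.01647 m/d
Average linear velocity = 0.01647 / 0.35 = 0.04707 m/d
t = L / v = 269 / 0.04707 = 5715 d
   = 5715 / 365 = 15.7 yr

15.7 years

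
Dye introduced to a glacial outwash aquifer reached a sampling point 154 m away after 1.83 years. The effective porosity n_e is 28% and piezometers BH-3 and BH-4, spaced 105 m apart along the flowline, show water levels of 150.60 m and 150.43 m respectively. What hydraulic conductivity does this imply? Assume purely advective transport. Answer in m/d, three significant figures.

39.9 m/d

Hydraulic gradient i = (150.60 − 150.43) / 105 = 0.17 / 105 = 0.001619
t = 1.83 years = 668.0 d
v = L / t = 154 / 668.0 = 0.2306 m/d
K = v · n / i = 0.2306 × 0.28 / 0.001619 = 39.9 m/d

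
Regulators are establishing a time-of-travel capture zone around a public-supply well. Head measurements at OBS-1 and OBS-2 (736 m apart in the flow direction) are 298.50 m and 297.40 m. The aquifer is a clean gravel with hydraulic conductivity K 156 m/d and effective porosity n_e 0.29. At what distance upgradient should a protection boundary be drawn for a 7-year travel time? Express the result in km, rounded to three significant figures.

Hydraulic gradient i = (298.50 − 297.40) / 736 = 1.10 / 736 = 0.001495
Specific discharge q = 156 × 0.001495 = 0.2332 m/d
v = Ki/n = 156·0.001495/0.29 = 0.8040 m/d
T = 7 yr × 365 = 2555 d
L = v × T = 0.8040 × 2555 = 2054 m
   = 2.05 km

2.05 km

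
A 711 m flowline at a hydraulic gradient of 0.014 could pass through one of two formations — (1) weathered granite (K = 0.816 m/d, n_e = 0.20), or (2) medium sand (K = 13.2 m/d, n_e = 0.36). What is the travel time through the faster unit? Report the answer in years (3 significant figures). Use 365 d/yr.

Unit 1 (weathered granite): v = 0.816×0.014/0.20 = 0.05712 m/d, t = 711/0.05712 = 12450 d
Unit 2 (medium sand): v = 13.2×0.014/0.36 = 0.5133 m/d, t = 711/0.5133 = 1385 d
Faster: 1385 d / 365 = 3.79 yr

3.79 years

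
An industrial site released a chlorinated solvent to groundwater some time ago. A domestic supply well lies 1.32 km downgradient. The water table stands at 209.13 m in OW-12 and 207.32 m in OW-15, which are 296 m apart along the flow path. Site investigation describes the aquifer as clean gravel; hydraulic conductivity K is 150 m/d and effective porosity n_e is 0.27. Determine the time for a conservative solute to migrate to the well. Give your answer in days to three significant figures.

389 days

Hydraulic gradient i = (209.13 − 207.32) / 296 = 1.81 / 296 = 0.006115
Specific discharge q = 150 × 0.006115 = 0.9172 m/d
v_s = q/n_e = 0.9172/0.27 = 3.397 m/d
L = 1.32 km = 1320 m
t = L / v = 1320 / 3.397 = 388.6 d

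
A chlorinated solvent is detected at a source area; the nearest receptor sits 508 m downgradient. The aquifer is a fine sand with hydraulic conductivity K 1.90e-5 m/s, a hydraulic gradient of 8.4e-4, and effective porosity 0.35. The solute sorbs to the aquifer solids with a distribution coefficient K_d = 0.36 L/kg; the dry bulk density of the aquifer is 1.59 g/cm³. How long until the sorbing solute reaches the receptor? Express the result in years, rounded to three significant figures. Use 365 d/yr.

931 years

K = 1.90e-5 m/s × 86400 s/d = 1.642 m/d
Specific discharge q = 1.642 × 8.4e-4 = 0.001379 m/d
Seepage velocity v = q / n = 0.001379 / 0.35 = 0.003940 m/d
Retardation R = 1 + ρ_b·K_d/n = 1 + 1.59×0.36/0.35 = 2.635
Contaminant velocity v_c = v/R = 0.003940/2.635 = 0.001495 m/d
t = L/v_c = 508/0.001495 = 339800 d
   = 339800/365 = 931 yr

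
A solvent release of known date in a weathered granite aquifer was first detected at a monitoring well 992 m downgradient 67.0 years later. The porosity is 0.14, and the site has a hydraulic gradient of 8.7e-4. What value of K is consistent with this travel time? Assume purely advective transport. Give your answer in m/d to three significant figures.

6.53 m/d

t = 67.0 years = 24460 d
v = L / t = 992 / 24460 = 0.04056 m/d
K = v · n / i = 0.04056 × 0.14 / 8.7e-4 = 6.53 m/d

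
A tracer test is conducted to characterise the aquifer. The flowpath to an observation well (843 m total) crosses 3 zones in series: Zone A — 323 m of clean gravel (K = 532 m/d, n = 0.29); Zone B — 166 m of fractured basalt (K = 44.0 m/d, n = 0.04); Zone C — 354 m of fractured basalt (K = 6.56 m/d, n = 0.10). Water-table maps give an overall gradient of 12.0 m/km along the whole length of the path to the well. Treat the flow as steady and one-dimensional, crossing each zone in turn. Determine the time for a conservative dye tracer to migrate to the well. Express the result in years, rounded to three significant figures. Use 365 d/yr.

2.14 years

Continuity: the same q passes through each zone, so ΔH = q·Σ(L_j/K_j) — the zones act as resistances in series.
Σ(L/K) = 323/532 + 166/44.0 + 354/6.56 = 0.6071 + 3.773 + 53.96 = 58.34 d
K_eq = L_total / Σ(L/K) = 843 / 58.34 = 14.45 m/d
q = K_eq · i = 14.45 × 0.012 = 0.1734 m/d (same in every zone)
Zone A: v = q/n = 0.1734/0.29 = 0.5979 m/d → t_A = 323/0.5979 = 540.2 d
Zone B: v = q/n = 0.1734/0.04 = 4.335 m/d → t_B = 166/4.335 = 38.30 d
Zone C: v = q/n = 0.1734/0.10 = 1.734 m/d → t_C = 354/1.734 = 204.2 d
Total t = 540.2 + 38.30 + 204.2 = 782.7 d
   = 782.7 / 365 = 2.14 yr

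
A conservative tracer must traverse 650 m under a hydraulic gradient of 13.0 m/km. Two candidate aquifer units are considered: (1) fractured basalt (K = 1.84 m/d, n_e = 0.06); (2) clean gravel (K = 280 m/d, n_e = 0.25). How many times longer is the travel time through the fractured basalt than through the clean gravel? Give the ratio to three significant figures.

36.5

Unit 1 (fractured basalt): v = 1.84×0.013/0.06 = 0.3987 m/d, t = 650/0.3987 = 1630 d
Unit 2 (clean gravel): v = 280×0.013/0.25 = 14.56 m/d, t = 650/14.56 = 44.64 d
t(fractured basalt) / t(clean gravel) = 1630/44.64 = 36.5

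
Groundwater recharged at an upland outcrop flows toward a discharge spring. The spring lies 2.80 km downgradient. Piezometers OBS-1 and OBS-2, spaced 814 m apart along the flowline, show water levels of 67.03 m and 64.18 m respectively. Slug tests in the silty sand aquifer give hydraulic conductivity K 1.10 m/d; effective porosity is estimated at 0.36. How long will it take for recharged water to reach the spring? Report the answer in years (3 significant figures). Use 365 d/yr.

717 years

Hydraulic gradient i = (67.03 − 64.18) / 814 = 2.85 / 814 = 0.003501
Specific discharge q = 1.10 × 0.003501 = 0.003851 m/d
v_s = q/n_e = 0.003851/0.36 = 0.01070 m/d
L = 2.80 km = 2800 m
t = L / v = 2800 / 0.01070 = 261700 d
   = 261700 / 365 = 717 yr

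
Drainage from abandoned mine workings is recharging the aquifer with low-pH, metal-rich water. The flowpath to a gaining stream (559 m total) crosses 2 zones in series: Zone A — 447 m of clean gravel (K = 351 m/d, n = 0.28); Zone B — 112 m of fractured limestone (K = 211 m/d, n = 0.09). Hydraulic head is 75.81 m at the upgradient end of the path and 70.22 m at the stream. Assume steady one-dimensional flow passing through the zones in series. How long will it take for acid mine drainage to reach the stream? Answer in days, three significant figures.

43.7 days

Total head drop ΔH = 75.81 − 70.22 = 5.59 m
Steady 1-D flow in series ⇒ the Darcy flux q is identical in every zone and the zone head losses add (resistances L/K in series).
Σ(L/K) = 447/351 + 112/211 = 1.274 + 0.5308 = 1.804 d
q = ΔH / Σ(L/K) = 5.59 / 1.804 = 3.098 m/d (same in every zone)
Zone A: v = q/n = 3.098/0.28 = 11.06 m/d → t_A = 447/11.06 = 40.40 d
Zone B: v = q/n = 3.098/0.09 = 34.42 m/d → t_B = 112/34.42 = 3.254 d
Total t = 40.40 + 3.254 = 43.65 d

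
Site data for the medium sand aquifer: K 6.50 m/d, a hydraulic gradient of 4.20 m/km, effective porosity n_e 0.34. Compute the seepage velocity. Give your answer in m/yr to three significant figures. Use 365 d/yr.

q = Ki = 6.50 × 0.0042 = 0.02730 m/d
v_s = q/n_e = 0.02730/0.34 = 0.08029 m/d
   = 0.08029 × 365 = 29.3 m/yr

29.3 m/yr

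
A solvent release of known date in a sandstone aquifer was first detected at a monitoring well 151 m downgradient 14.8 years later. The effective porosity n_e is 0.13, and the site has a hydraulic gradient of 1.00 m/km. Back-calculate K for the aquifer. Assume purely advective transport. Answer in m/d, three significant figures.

3.63 m/d

t = 14.8 years = 5402 d
v = L / t = 151 / 5402 = 0.02795 m/d
K = v · n / i = 0.02795 × 0.13 / 0.0010 = 3.63 m/d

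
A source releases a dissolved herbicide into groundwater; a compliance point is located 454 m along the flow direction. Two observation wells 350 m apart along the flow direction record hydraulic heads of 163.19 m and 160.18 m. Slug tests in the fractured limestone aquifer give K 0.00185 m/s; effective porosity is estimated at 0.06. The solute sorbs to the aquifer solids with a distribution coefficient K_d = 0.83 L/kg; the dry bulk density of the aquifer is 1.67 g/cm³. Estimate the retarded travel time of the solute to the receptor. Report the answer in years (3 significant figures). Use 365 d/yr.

1.31 years

Hydraulic gradient i = (163.19 − 160.18) / 350 = 3.01 / 350 = 0.008600
K = 0.00185 m/s × 86400 s/d = 159.8 m/d
Darcy flux q = K·i = 159.8 × 0.008600 = 1.375 m/d
v_s = q/n_e = 1.375/0.06 = 22.91 m/d
Retardation R = 1 + ρ_b·K_d/n = 1 + 1.67×0.83/0.06 = 24.10
Contaminant velocity v_c = v/R = 22.91/24.10 = 0.9506 m/d
t = L/v_c = 454/0.9506 = 477.6 d
   = 477.6/365 = 1.31 yr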